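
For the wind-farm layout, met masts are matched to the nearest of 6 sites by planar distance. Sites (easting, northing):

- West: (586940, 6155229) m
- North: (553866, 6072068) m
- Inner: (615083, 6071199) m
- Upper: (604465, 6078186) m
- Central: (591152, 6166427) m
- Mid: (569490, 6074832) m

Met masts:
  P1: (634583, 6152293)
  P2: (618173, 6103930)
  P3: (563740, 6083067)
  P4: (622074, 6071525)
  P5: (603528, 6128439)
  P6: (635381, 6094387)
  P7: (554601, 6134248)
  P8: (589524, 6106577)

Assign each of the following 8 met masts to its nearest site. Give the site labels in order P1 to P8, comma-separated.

Central, Upper, Mid, Inner, West, Inner, West, Upper

P1 → Central (d²=2086021717.00)
P2 → Upper (d²=850662800.00)
P3 → Mid (d²=100877725.00)
P4 → Inner (d²=48980357.00)
P5 → West (d²=992865844.00)
P6 → Inner (d²=949692148.00)
P7 → West (d²=1486013282.00)
P8 → Upper (d²=1029282362.00)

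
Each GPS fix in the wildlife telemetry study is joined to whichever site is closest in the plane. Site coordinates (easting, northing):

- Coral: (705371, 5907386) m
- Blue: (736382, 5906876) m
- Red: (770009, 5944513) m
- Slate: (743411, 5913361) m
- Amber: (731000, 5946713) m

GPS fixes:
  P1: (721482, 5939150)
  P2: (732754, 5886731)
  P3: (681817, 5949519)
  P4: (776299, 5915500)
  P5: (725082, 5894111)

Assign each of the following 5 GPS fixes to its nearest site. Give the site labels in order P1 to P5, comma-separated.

P1 → Amber (d²=147791293.00)
P2 → Blue (d²=418983409.00)
P3 → Coral (d²=2329980605.00)
P4 → Red (d²=881318269.00)
P5 → Blue (d²=290635225.00)

Amber, Blue, Coral, Red, Blue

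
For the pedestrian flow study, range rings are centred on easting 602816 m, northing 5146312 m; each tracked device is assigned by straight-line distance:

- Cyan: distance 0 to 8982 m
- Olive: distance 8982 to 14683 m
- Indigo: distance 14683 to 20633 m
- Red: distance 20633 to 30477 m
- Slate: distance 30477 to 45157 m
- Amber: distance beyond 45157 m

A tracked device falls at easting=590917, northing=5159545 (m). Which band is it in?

Distance = √((590917−602816)² + (5159545−5146312)²) = √(141586201.000 + 175112289.000) = 17796.025 m.
14683 ≤ 17796.025 < 20633 → Indigo.

Indigo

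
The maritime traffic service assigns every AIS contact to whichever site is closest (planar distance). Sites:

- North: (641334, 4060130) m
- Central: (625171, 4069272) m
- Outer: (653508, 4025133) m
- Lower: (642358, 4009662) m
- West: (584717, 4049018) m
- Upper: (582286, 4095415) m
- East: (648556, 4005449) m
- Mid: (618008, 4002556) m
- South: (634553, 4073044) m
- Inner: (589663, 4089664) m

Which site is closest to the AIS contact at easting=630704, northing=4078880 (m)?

Squared distances to each site:
North: 464559400.000; Central: 122927753.000; Outer: 3408762425.000; Lower: 4926947240.000; West: 3006543213.000; Upper: 2617708949.000; East: 5710805665.000; Mid: 5986541392.000; South: 48873697.000; Inner: 1800658337.000.
Minimum at South.

South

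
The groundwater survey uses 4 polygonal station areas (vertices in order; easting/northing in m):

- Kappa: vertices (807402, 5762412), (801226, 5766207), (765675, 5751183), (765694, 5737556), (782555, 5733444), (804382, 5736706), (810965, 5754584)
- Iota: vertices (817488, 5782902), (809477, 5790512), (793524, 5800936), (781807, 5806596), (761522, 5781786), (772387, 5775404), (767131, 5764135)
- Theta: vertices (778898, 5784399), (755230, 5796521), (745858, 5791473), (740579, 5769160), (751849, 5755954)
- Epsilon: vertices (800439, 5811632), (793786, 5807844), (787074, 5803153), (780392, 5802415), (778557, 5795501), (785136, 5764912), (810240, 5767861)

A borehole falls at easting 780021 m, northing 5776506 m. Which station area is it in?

Iota

Cast a ray rightward from (780021, 5776506). For each polygon, the edges (by vertex number in listed order) whose endpoints lie on opposite sides of northing = 5776506, where each meets that height, and whether that is right or left of the point:
Kappa: no edge straddles that height → 0 crossings.
Iota: 5–6 at easting≈770510.9 (left), 7–1 at easting≈800325.8 (right) → 1 crossing.
Theta: 3–4 at easting≈742317.0 (left), 5–1 at easting≈771392.4 (left) → 0 crossings.
Epsilon: 5–6 at easting≈782642.4 (right), 7–1 at easting≈808304.3 (right) → 2 crossings.
Only Iota has an odd count, so the point is inside Iota.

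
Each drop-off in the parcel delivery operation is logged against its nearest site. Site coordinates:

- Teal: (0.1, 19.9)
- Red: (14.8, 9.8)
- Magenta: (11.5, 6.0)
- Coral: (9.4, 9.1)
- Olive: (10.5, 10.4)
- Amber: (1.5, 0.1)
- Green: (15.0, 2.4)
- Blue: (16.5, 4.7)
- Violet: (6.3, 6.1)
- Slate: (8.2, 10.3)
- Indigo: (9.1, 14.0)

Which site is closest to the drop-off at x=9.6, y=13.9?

Indigo

Squared distances to each site:
Teal: 126.250; Red: 43.850; Magenta: 66.020; Coral: 23.080; Olive: 13.060; Amber: 256.050; Green: 161.410; Blue: 132.250; Violet: 71.730; Slate: 14.920; Indigo: 0.260.
Minimum at Indigo.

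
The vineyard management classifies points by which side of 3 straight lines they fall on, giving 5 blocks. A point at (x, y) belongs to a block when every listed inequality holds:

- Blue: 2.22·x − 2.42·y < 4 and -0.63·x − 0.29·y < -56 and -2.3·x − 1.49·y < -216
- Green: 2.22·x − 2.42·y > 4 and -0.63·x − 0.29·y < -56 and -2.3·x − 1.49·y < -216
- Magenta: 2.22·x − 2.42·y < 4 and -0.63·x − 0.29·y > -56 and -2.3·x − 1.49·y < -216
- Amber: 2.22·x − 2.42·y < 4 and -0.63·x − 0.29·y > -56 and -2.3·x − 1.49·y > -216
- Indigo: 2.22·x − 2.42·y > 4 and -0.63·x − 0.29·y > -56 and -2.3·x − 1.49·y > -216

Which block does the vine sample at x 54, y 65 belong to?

2.22·54 − 2.42·65 = -37.420, which is < 4
-0.63·54 − 0.29·65 = -52.870, which is > -56
-2.3·54 − 1.49·65 = -221.050, which is < -216
This sign pattern matches Magenta.

Magenta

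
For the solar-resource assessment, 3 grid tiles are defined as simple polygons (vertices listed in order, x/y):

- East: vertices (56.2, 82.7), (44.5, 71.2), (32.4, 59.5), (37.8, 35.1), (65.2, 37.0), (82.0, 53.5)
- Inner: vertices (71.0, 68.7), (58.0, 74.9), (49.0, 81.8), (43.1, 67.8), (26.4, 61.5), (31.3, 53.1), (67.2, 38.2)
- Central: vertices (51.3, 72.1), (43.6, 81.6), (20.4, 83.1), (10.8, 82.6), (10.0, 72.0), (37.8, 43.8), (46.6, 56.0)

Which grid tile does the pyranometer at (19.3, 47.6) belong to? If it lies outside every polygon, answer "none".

Cast a ray rightward from (19.3, 47.6). For each polygon, the edges (by vertex number in listed order) whose endpoints lie on opposite sides of y = 47.6, where each meets that height, and whether that is right or left of the point:
East: 3–4 at x≈35.03 (right), 5–6 at x≈75.99 (right) → 2 crossings.
Inner: 6–7 at x≈44.55 (right), 7–1 at x≈68.37 (right) → 2 crossings.
Central: 5–6 at x≈34.05 (right), 6–7 at x≈40.54 (right) → 2 crossings.
All counts are even, so the point lies outside every listed polygon.

none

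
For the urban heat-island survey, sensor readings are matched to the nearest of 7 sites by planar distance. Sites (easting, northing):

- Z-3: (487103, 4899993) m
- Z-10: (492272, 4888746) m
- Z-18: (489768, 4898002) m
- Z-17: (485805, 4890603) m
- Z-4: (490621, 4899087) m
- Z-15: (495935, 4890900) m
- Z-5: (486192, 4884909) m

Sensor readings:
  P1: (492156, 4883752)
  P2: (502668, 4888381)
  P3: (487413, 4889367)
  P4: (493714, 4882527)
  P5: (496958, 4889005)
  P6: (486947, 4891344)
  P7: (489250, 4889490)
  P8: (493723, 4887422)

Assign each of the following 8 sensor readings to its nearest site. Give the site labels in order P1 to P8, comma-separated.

P1 → Z-10 (d²=24953492.00)
P2 → Z-15 (d²=51678650.00)
P3 → Z-17 (d²=4113360.00)
P4 → Z-10 (d²=40755325.00)
P5 → Z-15 (d²=4637554.00)
P6 → Z-17 (d²=1853245.00)
P7 → Z-10 (d²=9686020.00)
P8 → Z-10 (d²=3858377.00)

Z-10, Z-15, Z-17, Z-10, Z-15, Z-17, Z-10, Z-10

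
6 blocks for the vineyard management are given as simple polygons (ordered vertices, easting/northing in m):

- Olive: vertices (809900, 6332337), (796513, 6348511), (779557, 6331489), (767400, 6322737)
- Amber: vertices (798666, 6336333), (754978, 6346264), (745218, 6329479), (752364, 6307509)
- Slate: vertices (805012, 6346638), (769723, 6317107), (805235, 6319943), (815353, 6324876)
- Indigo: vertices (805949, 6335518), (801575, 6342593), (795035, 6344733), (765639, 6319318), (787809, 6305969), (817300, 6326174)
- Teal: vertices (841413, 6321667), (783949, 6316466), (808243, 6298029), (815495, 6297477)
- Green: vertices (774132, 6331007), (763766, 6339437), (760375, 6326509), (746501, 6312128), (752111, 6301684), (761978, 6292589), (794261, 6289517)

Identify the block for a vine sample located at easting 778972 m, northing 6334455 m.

Cast a ray rightward from (778972, 6334455). For each polygon, the edges (by vertex number in listed order) whose endpoints lie on opposite sides of northing = 6334455, where each meets that height, and whether that is right or left of the point:
Olive: 1–2 at easting≈808147.0 (right), 2–3 at easting≈782511.5 (right) → 2 crossings.
Amber: 2–3 at easting≈748111.4 (left), 4–1 at easting≈795649.2 (right) → 1 crossing.
Slate: 1–2 at easting≈790453.5 (right), 4–1 at easting≈810801.2 (right) → 2 crossings.
Indigo: 3–4 at easting≈783147.1 (right), 6–1 at easting≈807240.3 (right) → 2 crossings.
Teal: no edge straddles that height → 0 crossings.
Green: 1–2 at easting≈769892.1 (left), 2–3 at easting≈762459.2 (left) → 0 crossings.
Only Amber has an odd count, so the point is inside Amber.

Amber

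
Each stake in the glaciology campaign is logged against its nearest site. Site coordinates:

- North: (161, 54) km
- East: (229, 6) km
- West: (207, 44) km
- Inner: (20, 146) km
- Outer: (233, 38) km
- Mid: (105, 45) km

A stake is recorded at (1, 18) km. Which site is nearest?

Squared distances to each site:
North: 26896.000; East: 52128.000; West: 43112.000; Inner: 16745.000; Outer: 54224.000; Mid: 11545.000.
Minimum at Mid.

Mid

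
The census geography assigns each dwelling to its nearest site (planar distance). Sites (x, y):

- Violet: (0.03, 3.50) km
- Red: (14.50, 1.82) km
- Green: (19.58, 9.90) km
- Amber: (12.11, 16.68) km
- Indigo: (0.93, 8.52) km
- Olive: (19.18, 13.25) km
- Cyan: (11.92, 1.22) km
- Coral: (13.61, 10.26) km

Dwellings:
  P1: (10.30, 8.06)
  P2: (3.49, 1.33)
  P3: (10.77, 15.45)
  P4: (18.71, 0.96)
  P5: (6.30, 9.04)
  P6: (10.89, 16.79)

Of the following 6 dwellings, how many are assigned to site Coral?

1

P1 → Coral
P2 → Violet
P3 → Amber
P4 → Red
P5 → Indigo
P6 → Amber
1 of the 6 goes to Coral.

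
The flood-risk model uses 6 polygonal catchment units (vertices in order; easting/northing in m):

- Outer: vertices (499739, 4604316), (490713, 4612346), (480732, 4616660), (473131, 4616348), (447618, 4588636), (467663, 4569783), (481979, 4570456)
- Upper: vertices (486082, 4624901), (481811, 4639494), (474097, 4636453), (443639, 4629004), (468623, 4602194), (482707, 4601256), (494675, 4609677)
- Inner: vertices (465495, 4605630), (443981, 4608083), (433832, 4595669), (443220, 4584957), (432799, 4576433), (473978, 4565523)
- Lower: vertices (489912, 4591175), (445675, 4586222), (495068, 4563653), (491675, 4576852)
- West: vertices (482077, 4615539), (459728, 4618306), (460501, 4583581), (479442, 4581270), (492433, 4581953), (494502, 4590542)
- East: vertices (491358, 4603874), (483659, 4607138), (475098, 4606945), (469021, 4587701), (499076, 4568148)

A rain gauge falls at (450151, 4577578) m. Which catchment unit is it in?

Cast a ray rightward from (450151, 4577578). For each polygon, the edges (by vertex number in listed order) whose endpoints lie on opposite sides of northing = 4577578, where each meets that height, and whether that is right or left of the point:
Outer: 5–6 at easting≈459375.2 (right), 7–1 at easting≈485714.6 (right) → 2 crossings.
Upper: no edge straddles that height → 0 crossings.
Inner: 4–5 at easting≈434198.8 (left), 6–1 at easting≈471428.3 (right) → 1 crossing.
Lower: 2–3 at easting≈464592.7 (right), 4–1 at easting≈491585.6 (right) → 2 crossings.
West: no edge straddles that height → 0 crossings.
East: 4–5 at easting≈484581.1 (right), 5–1 at easting≈497038.8 (right) → 2 crossings.
Only Inner has an odd count, so the point is inside Inner.

Inner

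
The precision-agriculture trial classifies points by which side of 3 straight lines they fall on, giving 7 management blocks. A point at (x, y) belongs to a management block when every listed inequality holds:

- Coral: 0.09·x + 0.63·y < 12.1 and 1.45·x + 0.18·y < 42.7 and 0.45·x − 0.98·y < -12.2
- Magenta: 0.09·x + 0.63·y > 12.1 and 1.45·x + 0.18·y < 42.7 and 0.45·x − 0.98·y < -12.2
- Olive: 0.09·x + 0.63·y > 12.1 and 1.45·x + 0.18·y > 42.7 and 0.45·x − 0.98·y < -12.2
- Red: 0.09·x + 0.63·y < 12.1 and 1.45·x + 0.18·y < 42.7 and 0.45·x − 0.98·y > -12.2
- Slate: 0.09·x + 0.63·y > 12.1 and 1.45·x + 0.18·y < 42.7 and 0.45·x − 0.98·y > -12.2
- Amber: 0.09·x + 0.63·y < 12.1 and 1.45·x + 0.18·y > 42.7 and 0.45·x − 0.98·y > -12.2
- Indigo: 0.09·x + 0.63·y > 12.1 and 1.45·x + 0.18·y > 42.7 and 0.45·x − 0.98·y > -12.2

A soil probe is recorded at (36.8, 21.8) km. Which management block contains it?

0.09·36.8 + 0.63·21.8 = 17.046, which is > 12.1
1.45·36.8 + 0.18·21.8 = 57.284, which is > 42.7
0.45·36.8 − 0.98·21.8 = -4.804, which is > -12.2
This sign pattern matches Indigo.

Indigo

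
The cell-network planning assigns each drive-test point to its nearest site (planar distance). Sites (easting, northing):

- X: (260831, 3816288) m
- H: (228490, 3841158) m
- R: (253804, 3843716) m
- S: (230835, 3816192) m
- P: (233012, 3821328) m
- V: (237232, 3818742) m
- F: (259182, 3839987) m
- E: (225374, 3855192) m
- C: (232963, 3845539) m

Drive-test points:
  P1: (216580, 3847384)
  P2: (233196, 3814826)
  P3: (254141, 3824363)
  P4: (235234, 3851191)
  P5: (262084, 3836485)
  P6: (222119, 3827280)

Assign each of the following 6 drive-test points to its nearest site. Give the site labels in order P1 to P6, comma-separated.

P1 → E (d²=138299300.00)
P2 → S (d²=7440277.00)
P3 → X (d²=109961725.00)
P4 → C (d²=37102545.00)
P5 → F (d²=20685608.00)
P6 → P (d²=154083753.00)

E, S, X, C, F, P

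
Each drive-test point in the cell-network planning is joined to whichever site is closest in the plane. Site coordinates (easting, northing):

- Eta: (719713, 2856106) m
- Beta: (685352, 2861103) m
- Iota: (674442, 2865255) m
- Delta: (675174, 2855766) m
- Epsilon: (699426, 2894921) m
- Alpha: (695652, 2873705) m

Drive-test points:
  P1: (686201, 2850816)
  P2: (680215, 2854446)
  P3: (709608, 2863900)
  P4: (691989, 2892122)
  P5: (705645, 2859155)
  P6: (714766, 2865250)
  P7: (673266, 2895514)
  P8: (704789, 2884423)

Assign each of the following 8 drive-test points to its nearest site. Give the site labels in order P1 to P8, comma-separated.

Beta, Delta, Eta, Epsilon, Eta, Eta, Epsilon, Epsilon

P1 → Beta (d²=106543170.00)
P2 → Delta (d²=27154081.00)
P3 → Eta (d²=162857461.00)
P4 → Epsilon (d²=63143370.00)
P5 → Eta (d²=207205025.00)
P6 → Eta (d²=108085545.00)
P7 → Epsilon (d²=684697249.00)
P8 → Epsilon (d²=138969773.00)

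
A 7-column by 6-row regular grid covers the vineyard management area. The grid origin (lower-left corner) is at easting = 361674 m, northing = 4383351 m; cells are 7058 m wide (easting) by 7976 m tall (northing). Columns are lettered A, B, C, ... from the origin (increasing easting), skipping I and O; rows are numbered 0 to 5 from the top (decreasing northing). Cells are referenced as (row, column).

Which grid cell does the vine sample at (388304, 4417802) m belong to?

(1, D)

Column index: ⌊(388304 − 361674) / 7058⌋ = ⌊3.773⌋ = 3 → column D
Row offset from origin: ⌊(4417802 − 4383351) / 7976⌋ = ⌊4.319⌋ = 4 → row 1 (counted from top)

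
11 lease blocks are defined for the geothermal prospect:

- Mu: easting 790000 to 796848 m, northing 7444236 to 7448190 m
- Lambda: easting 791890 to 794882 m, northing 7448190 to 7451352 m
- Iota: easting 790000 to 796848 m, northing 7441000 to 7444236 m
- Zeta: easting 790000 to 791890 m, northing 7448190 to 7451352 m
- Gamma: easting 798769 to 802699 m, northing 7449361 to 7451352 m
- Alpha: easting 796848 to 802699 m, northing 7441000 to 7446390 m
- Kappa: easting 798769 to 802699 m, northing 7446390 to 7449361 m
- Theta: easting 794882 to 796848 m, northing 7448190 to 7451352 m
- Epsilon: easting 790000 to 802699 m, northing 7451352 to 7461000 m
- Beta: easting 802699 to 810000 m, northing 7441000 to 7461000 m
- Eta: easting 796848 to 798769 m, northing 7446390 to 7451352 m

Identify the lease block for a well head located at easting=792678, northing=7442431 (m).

Iota

The point has easting = 792678 and northing = 7442431.
Only Iota satisfies 790000 ≤ easting ≤ 796848 and 7441000 ≤ northing ≤ 7444236.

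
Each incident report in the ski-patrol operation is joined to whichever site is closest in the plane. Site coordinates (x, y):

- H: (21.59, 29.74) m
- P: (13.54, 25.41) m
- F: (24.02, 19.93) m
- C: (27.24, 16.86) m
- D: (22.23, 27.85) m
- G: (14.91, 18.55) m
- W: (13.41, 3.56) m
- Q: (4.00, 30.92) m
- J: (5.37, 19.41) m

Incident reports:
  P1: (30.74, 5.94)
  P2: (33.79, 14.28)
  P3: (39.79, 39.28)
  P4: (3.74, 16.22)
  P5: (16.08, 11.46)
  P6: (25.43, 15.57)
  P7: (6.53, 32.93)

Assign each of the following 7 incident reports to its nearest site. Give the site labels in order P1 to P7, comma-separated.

P1 → C (d²=131.50)
P2 → C (d²=49.56)
P3 → H (d²=422.25)
P4 → J (d²=12.83)
P5 → G (d²=51.64)
P6 → C (d²=4.94)
P7 → Q (d²=10.44)

C, C, H, J, G, C, Q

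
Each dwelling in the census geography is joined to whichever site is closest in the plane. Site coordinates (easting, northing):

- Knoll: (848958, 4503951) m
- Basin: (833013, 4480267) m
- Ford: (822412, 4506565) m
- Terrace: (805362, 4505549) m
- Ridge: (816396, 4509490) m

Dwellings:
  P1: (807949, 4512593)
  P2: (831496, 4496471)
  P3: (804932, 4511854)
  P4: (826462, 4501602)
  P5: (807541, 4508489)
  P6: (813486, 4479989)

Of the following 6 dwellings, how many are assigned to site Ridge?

0

P1 → Terrace
P2 → Ford
P3 → Terrace
P4 → Ford
P5 → Terrace
P6 → Basin
0 of the 6 go to Ridge.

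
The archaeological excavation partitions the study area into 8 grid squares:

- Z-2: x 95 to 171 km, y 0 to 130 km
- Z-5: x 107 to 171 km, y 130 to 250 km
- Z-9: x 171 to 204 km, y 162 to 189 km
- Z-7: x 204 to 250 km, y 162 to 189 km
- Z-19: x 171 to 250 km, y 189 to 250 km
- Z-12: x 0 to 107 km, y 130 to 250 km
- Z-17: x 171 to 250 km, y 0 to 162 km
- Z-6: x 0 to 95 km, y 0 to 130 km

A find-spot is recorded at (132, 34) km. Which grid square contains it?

The point has x = 132 and y = 34.
Only Z-2 satisfies 95 ≤ x ≤ 171 and 0 ≤ y ≤ 130.

Z-2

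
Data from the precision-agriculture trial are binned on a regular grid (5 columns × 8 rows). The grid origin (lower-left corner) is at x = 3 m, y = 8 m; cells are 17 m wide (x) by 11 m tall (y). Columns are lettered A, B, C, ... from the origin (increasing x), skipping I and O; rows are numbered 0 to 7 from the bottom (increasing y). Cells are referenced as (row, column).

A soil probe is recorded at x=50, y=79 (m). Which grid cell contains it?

(6, C)

Column index: ⌊(50 − 3) / 17⌋ = ⌊2.765⌋ = 2 → column C
Row offset from origin: ⌊(79 − 8) / 11⌋ = ⌊6.455⌋ = 6 → row 6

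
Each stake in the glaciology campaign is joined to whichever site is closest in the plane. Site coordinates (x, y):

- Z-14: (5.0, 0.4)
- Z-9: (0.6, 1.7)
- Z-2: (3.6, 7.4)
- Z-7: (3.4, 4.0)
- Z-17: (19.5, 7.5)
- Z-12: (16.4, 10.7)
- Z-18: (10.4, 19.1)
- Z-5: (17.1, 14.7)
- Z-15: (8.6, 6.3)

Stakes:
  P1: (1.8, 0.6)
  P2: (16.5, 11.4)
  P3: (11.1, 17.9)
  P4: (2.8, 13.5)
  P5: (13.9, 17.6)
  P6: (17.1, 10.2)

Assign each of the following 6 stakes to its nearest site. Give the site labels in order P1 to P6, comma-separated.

Z-9, Z-12, Z-18, Z-2, Z-18, Z-12

P1 → Z-9 (d²=2.65)
P2 → Z-12 (d²=0.50)
P3 → Z-18 (d²=1.93)
P4 → Z-2 (d²=37.85)
P5 → Z-18 (d²=14.50)
P6 → Z-12 (d²=0.74)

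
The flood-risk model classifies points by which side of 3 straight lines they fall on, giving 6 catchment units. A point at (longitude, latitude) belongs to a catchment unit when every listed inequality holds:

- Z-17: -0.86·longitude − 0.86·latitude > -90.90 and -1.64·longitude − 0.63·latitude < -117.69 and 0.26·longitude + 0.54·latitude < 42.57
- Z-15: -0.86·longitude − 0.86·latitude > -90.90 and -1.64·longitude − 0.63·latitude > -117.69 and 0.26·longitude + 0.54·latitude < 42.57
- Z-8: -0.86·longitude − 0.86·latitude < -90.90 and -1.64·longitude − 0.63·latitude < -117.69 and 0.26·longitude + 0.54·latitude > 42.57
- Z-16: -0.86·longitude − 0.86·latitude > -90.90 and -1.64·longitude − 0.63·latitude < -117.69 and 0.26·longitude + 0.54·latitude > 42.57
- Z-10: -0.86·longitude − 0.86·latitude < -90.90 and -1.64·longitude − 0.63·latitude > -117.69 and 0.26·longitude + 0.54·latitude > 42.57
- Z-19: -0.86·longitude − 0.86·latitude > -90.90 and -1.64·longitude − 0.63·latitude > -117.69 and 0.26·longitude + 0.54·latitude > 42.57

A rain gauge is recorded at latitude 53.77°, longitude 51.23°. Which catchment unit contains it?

Z-17

-0.86·51.23 − 0.86·53.77 = -90.300, which is > -90.90
-1.64·51.23 − 0.63·53.77 = -117.892, which is < -117.69
0.26·51.23 + 0.54·53.77 = 42.356, which is < 42.57
This sign pattern matches Z-17.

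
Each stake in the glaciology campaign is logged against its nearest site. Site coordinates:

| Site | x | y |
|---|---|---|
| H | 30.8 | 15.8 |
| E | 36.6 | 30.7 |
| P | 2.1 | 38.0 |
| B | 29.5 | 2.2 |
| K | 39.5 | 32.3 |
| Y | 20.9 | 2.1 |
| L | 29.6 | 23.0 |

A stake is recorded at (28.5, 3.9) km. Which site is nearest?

B

Squared distances to each site:
H: 146.900; E: 783.850; P: 1859.770; B: 3.890; K: 927.560; Y: 61.000; L: 366.020.
Minimum at B.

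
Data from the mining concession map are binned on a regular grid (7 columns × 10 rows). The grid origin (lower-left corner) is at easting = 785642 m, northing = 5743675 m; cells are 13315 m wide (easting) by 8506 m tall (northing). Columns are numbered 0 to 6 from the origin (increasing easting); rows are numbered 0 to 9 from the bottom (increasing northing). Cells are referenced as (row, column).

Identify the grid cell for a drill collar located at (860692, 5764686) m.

Column index: ⌊(860692 − 785642) / 13315⌋ = ⌊5.637⌋ = 5
Row offset from origin: ⌊(5764686 − 5743675) / 8506⌋ = ⌊2.470⌋ = 2 → row 2

(2, 5)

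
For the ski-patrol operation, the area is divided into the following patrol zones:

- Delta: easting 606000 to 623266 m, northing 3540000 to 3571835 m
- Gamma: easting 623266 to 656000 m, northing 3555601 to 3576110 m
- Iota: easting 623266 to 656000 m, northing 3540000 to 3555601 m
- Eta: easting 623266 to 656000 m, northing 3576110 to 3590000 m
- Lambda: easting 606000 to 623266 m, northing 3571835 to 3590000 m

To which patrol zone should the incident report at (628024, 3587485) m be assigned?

Eta

The point has easting = 628024 and northing = 3587485.
Only Eta satisfies 623266 ≤ easting ≤ 656000 and 3576110 ≤ northing ≤ 3590000.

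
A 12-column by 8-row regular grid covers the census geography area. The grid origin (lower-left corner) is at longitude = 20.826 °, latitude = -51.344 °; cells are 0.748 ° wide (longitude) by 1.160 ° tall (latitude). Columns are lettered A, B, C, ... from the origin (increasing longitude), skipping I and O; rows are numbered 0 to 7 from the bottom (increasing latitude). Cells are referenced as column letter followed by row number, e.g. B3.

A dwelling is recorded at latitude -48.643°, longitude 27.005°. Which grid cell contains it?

J2

Column index: ⌊(27.005 − 20.826) / 0.748⌋ = ⌊8.261⌋ = 8 → column J
Row offset from origin: ⌊(-48.643 − -51.344) / 1.160⌋ = ⌊2.328⌋ = 2 → row 2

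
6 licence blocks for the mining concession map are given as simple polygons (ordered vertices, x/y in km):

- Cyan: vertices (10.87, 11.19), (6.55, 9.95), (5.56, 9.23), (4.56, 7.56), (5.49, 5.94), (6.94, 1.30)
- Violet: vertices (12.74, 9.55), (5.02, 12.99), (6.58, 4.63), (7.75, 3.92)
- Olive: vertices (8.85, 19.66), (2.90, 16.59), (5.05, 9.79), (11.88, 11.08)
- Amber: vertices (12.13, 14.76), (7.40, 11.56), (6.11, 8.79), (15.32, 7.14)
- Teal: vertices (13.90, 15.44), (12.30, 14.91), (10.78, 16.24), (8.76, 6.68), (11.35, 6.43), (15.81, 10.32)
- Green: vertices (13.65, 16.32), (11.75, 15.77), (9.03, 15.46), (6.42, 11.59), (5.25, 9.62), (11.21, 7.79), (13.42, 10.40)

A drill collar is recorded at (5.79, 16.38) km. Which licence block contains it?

Cast a ray rightward from (5.79, 16.38). For each polygon, the edges (by vertex number in listed order) whose endpoints lie on opposite sides of y = 16.38, where each meets that height, and whether that is right or left of the point:
Cyan: no edge straddles that height → 0 crossings.
Violet: no edge straddles that height → 0 crossings.
Olive: 2–3 at x≈2.966 (left), 4–1 at x≈10.008 (right) → 1 crossing.
Amber: no edge straddles that height → 0 crossings.
Teal: no edge straddles that height → 0 crossings.
Green: no edge straddles that height → 0 crossings.
Only Olive has an odd count, so the point is inside Olive.

Olive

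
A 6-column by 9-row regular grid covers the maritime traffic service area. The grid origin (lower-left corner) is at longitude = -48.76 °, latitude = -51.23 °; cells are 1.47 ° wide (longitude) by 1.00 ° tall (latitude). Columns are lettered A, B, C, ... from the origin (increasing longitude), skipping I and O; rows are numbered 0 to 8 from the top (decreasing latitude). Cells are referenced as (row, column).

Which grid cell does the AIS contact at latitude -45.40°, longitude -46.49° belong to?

(3, B)

Column index: ⌊(-46.49 − -48.76) / 1.47⌋ = ⌊1.544⌋ = 1 → column B
Row offset from origin: ⌊(-45.40 − -51.23) / 1.00⌋ = ⌊5.830⌋ = 5 → row 3 (counted from top)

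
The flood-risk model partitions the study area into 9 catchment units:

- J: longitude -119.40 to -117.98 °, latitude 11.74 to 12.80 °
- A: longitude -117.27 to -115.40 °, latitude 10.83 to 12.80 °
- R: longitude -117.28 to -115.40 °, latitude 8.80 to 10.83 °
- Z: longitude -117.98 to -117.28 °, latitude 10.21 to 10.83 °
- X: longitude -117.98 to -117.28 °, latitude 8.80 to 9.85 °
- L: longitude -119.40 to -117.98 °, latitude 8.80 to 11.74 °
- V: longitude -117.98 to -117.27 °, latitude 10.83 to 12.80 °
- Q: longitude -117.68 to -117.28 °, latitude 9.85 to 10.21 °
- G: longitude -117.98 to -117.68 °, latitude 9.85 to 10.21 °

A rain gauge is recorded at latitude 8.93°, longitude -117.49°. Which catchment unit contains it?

The point has longitude = -117.49 and latitude = 8.93.
Only X satisfies -117.98 ≤ longitude ≤ -117.28 and 8.80 ≤ latitude ≤ 9.85.

X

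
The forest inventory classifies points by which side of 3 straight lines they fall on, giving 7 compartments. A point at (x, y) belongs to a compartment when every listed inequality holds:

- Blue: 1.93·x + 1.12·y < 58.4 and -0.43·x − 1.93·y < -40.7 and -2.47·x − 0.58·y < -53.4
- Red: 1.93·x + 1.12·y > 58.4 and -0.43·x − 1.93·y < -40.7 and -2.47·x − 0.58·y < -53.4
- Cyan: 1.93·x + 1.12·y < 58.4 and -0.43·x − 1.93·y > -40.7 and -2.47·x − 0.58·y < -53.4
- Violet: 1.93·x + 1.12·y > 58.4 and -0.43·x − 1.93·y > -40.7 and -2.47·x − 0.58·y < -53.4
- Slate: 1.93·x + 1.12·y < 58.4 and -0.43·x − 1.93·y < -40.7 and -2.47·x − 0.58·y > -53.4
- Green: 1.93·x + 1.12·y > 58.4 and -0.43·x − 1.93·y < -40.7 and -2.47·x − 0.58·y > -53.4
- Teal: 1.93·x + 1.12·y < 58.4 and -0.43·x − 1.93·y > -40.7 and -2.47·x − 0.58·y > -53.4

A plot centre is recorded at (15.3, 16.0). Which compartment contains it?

Teal

1.93·15.3 + 1.12·16.0 = 47.449, which is < 58.4
-0.43·15.3 − 1.93·16.0 = -37.459, which is > -40.7
-2.47·15.3 − 0.58·16.0 = -47.071, which is > -53.4
This sign pattern matches Teal.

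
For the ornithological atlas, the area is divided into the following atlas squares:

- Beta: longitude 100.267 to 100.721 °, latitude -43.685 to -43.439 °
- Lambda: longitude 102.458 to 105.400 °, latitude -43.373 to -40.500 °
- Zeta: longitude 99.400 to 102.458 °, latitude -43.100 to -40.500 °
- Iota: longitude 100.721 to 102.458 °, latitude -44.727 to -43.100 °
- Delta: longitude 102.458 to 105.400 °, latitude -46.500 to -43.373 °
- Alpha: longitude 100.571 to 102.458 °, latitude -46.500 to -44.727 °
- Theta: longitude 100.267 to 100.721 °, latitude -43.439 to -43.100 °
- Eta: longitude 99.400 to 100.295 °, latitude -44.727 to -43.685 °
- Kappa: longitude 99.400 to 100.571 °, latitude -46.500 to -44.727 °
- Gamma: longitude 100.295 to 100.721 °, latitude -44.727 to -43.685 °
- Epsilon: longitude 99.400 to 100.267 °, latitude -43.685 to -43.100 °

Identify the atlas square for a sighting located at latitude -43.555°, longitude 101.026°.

The point has longitude = 101.026 and latitude = -43.555.
Only Iota satisfies 100.721 ≤ longitude ≤ 102.458 and -44.727 ≤ latitude ≤ -43.100.

Iota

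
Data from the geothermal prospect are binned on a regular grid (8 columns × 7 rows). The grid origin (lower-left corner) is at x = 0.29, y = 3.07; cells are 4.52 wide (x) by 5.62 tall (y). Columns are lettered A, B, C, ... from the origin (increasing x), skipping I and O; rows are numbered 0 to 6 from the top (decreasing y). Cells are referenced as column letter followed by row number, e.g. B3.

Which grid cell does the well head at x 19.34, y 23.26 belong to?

Column index: ⌊(19.34 − 0.29) / 4.52⌋ = ⌊4.215⌋ = 4 → column E
Row offset from origin: ⌊(23.26 − 3.07) / 5.62⌋ = ⌊3.593⌋ = 3 → row 3 (counted from top)

E3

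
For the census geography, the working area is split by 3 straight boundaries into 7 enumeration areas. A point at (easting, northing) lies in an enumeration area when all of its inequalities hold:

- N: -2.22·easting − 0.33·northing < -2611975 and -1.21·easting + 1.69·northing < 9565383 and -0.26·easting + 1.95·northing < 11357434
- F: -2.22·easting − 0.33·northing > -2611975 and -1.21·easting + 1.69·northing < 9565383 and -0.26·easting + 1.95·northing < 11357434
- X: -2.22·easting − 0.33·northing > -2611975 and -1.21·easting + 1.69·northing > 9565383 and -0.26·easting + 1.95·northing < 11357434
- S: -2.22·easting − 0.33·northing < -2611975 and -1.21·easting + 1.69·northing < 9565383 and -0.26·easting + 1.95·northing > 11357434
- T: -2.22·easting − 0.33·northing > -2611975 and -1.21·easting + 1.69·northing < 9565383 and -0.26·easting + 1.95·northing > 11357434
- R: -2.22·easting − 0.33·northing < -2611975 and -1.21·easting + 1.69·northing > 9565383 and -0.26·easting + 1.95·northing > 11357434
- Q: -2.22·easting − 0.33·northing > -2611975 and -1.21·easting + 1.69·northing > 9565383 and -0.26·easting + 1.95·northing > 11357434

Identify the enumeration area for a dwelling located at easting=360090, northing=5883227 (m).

-2.22·360090 − 0.33·5883227 = -2740864.710, which is < -2611975
-1.21·360090 + 1.69·5883227 = 9506944.730, which is < 9565383
-0.26·360090 + 1.95·5883227 = 11378669.250, which is > 11357434
This sign pattern matches S.

S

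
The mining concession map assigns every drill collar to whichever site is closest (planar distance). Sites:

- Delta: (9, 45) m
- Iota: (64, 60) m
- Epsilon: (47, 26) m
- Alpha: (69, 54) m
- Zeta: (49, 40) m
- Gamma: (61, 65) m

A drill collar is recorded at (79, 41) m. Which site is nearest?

Alpha

Squared distances to each site:
Delta: 4916.000; Iota: 586.000; Epsilon: 1249.000; Alpha: 269.000; Zeta: 901.000; Gamma: 900.000.
Minimum at Alpha.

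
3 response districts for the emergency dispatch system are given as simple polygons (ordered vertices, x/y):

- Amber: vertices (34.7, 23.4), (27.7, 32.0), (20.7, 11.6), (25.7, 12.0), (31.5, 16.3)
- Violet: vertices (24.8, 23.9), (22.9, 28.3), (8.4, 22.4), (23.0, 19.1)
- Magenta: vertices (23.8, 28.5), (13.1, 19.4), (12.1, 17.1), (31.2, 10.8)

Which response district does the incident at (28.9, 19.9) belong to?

Cast a ray rightward from (28.9, 19.9). For each polygon, the edges (by vertex number in listed order) whose endpoints lie on opposite sides of y = 19.9, where each meets that height, and whether that is right or left of the point:
Amber: 2–3 at x≈23.55 (left), 5–1 at x≈33.12 (right) → 1 crossing.
Violet: 3–4 at x≈19.46 (left), 4–1 at x≈23.30 (left) → 0 crossings.
Magenta: 1–2 at x≈13.69 (left), 4–1 at x≈27.40 (left) → 0 crossings.
Only Amber has an odd count, so the point is inside Amber.

Amber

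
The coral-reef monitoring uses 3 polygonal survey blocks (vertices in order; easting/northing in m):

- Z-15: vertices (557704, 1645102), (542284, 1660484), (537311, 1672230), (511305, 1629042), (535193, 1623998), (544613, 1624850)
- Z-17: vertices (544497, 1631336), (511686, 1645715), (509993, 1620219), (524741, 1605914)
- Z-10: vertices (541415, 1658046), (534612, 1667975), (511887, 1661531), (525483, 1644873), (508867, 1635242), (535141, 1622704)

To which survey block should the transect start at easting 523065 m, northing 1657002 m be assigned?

Cast a ray rightward from (523065, 1657002). For each polygon, the edges (by vertex number in listed order) whose endpoints lie on opposite sides of northing = 1657002, where each meets that height, and whether that is right or left of the point:
Z-15: 1–2 at easting≈545774.6 (right), 3–4 at easting≈528141.3 (right) → 2 crossings.
Z-17: no edge straddles that height → 0 crossings.
Z-10: 3–4 at easting≈515583.5 (left), 6–1 at easting≈541229.7 (right) → 1 crossing.
Only Z-10 has an odd count, so the point is inside Z-10.

Z-10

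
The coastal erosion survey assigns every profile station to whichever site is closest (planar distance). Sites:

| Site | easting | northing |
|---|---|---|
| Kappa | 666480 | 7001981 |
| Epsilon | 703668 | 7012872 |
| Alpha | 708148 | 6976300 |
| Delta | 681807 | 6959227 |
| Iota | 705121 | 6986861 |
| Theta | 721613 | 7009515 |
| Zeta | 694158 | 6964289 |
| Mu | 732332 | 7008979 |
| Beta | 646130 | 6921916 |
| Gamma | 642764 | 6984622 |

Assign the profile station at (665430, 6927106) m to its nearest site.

Squared distances to each site:
Kappa: 5607368125.000; Epsilon: 8817951400.000; Alpha: 4244877160.000; Delta: 1299964770.000; Iota: 5146035506.000; Theta: 9947772770.000; Zeta: 2207873473.000; Mu: 11179065733.000; Beta: 399426100.000; Gamma: 3821837812.000.
Minimum at Beta.

Beta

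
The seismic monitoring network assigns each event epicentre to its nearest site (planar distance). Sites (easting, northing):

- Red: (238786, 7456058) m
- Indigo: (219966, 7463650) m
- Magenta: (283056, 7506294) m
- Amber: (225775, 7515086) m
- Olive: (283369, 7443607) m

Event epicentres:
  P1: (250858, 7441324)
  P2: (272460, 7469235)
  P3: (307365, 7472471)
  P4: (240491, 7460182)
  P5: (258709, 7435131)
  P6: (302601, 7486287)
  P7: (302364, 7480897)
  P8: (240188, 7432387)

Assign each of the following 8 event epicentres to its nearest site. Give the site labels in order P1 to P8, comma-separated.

P1 → Red (d²=362823940.00)
P2 → Olive (d²=775800665.00)
P3 → Olive (d²=1408938512.00)
P4 → Red (d²=19914401.00)
P5 → Olive (d²=679958176.00)
P6 → Magenta (d²=782287074.00)
P7 → Magenta (d²=1017806473.00)
P8 → Red (d²=562281845.00)

Red, Olive, Olive, Red, Olive, Magenta, Magenta, Red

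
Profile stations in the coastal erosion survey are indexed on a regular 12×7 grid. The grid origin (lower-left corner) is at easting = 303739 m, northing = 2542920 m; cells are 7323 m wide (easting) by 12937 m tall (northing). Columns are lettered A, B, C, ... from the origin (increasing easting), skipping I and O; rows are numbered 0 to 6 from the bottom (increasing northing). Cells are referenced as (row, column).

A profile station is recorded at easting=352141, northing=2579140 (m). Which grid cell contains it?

Column index: ⌊(352141 − 303739) / 7323⌋ = ⌊6.610⌋ = 6 → column G
Row offset from origin: ⌊(2579140 − 2542920) / 12937⌋ = ⌊2.800⌋ = 2 → row 2

(2, G)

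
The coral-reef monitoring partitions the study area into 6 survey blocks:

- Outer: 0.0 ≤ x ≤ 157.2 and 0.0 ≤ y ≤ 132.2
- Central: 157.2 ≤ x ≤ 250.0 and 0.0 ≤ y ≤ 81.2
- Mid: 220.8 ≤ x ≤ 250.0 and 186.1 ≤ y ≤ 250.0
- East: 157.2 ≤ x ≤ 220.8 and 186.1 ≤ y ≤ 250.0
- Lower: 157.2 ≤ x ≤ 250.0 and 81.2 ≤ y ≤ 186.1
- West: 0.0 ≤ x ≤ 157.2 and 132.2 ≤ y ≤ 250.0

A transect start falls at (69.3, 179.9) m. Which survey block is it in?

The point has x = 69.3 and y = 179.9.
Only West satisfies 0.0 ≤ x ≤ 157.2 and 132.2 ≤ y ≤ 250.0.

West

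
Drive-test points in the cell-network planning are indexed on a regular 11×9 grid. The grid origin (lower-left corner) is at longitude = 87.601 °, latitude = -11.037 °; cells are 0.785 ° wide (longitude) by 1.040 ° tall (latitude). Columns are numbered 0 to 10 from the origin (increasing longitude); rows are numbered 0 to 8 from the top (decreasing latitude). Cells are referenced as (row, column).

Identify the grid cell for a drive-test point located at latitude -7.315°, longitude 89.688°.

Column index: ⌊(89.688 − 87.601) / 0.785⌋ = ⌊2.659⌋ = 2
Row offset from origin: ⌊(-7.315 − -11.037) / 1.040⌋ = ⌊3.579⌋ = 3 → row 5 (counted from top)

(5, 2)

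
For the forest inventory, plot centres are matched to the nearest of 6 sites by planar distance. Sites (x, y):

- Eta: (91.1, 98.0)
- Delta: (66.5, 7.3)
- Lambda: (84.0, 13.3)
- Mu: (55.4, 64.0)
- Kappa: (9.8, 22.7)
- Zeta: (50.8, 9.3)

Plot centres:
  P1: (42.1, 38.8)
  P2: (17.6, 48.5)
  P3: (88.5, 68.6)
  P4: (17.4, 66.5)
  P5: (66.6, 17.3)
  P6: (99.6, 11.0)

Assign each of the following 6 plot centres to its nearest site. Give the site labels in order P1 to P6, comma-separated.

Mu, Kappa, Eta, Mu, Delta, Lambda

P1 → Mu (d²=811.93)
P2 → Kappa (d²=726.48)
P3 → Eta (d²=871.12)
P4 → Mu (d²=1450.25)
P5 → Delta (d²=100.01)
P6 → Lambda (d²=248.65)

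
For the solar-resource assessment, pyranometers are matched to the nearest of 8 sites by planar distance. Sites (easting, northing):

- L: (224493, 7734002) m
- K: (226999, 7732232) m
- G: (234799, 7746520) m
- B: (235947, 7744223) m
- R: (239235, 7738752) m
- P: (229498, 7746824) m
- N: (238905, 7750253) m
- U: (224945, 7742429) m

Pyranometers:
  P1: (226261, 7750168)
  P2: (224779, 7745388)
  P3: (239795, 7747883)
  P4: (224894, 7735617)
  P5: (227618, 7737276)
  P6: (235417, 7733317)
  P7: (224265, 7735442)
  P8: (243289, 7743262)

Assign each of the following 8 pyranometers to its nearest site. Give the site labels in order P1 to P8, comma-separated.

P, U, N, L, L, R, L, R

P1 → P (d²=21660505.00)
P2 → U (d²=8783237.00)
P3 → N (d²=6409000.00)
P4 → L (d²=2769026.00)
P5 → L (d²=20484701.00)
P6 → R (d²=44116349.00)
P7 → L (d²=2125584.00)
P8 → R (d²=36775016.00)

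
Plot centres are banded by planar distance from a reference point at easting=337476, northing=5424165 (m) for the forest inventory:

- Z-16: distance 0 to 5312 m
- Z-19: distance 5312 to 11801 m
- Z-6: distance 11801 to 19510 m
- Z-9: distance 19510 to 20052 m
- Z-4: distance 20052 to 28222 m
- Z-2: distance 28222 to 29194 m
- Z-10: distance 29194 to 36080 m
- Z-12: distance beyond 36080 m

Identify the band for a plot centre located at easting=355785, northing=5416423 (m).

Distance = √((355785−337476)² + (5416423−5424165)²) = √(335219481.000 + 59938564.000) = 19878.583 m.
19510 ≤ 19878.583 < 20052 → Z-9.

Z-9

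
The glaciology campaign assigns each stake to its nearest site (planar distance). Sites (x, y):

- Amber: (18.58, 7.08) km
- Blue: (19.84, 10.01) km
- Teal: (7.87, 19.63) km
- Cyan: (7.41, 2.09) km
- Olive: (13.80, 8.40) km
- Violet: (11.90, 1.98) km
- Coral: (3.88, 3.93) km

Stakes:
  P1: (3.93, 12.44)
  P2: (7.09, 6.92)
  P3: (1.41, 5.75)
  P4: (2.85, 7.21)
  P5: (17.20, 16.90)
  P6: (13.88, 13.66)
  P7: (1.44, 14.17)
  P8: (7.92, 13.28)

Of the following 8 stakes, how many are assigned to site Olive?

1

P1 → Teal
P2 → Coral
P3 → Coral
P4 → Coral
P5 → Blue
P6 → Olive
P7 → Teal
P8 → Teal
1 of the 8 goes to Olive.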